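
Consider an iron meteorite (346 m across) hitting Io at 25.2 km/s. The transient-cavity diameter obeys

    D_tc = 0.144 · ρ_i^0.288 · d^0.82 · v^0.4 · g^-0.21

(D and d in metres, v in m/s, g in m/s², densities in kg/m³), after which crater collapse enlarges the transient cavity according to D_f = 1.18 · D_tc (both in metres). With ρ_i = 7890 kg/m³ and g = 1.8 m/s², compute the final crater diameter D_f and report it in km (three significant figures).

v = 25200 m/s.
ρ_i^0.288 = 7890^0.288 = 13.25
d^0.82 = 346^0.82 = 120.8
v^0.4 = 25200^0.4 = 57.62
g^-0.21 = 1.8^-0.21 = 0.8839
D_tc = 0.144 × 13.25 × 120.8 × 57.62 × 0.8839 = 11740 m
D_f = 1.18 × 11740 = 13853 m
     = 13.85 km

D_f ≈ 13.9 km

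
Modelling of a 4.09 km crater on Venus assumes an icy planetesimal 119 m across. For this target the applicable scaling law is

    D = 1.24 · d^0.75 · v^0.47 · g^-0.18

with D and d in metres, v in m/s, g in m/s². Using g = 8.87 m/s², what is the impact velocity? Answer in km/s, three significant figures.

v ≈ 34.4 km/s

Rearranging for v: v = [D / (1.24 · 119^0.75 · 8.87^-0.18)]^(1/0.47).
D = 4090 m.
119^0.75 = 36.03
8.87^-0.18 = 0.6751
Denominator = 1.24 × 36.03 × 0.6751 = 30.16
D / 30.16 = 4090 / 30.16 = 135.6
v = 135.6^(1/0.47) = 135.6^2.1277 = 34420 m/s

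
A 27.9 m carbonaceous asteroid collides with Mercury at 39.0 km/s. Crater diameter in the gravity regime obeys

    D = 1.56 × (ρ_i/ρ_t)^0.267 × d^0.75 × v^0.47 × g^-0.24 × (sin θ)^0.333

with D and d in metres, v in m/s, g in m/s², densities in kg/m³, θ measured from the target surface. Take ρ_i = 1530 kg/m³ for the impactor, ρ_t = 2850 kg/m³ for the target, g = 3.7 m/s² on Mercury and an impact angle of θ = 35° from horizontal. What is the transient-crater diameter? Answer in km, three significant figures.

In SI units: v = 39000 m/s.
(ρ_i/ρ_t)^0.267 = (1530/2850)^0.267 = 0.8470
d^0.75 = 27.9^0.75 = 12.14
v^0.47 = 39000^0.47 = 143.8
g^-0.24 = 3.7^-0.24 = 0.7305
(sin 35°)^0.333 = 0.5736^0.333 = 0.8310
D = 1.56 × 0.8470 × 12.14 × 143.8 × 0.7305 × 0.8310 = 1400 m
   = 1.400 km

D ≈ 1.40 km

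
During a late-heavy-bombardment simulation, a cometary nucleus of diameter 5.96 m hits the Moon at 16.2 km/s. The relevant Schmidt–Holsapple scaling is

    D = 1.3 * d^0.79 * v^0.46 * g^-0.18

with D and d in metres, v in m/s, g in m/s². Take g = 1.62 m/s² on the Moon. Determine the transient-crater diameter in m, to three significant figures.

D ≈ 422 m

In SI units: v = 16200 m/s.
d^0.79 = 5.96^0.79 = 4.097
v^0.46 = 16200^0.46 = 86.37
g^-0.18 = 1.62^-0.18 = 0.9168
D = 1.3 × 4.097 × 86.37 × 0.9168 = 421.7 m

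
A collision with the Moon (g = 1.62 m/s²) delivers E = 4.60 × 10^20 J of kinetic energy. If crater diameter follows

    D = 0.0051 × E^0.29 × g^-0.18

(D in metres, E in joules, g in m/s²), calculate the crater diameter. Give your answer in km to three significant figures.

E^0.29 = (4.60 × 10^20)^0.29 = 9.822 × 10^5
g^-0.18 = 1.62^-0.18 = 0.9168
D = 0.0051 × 9.822 × 10^5 × 0.9168 = 4592 m
   = 4.592 km

D ≈ 4.59 km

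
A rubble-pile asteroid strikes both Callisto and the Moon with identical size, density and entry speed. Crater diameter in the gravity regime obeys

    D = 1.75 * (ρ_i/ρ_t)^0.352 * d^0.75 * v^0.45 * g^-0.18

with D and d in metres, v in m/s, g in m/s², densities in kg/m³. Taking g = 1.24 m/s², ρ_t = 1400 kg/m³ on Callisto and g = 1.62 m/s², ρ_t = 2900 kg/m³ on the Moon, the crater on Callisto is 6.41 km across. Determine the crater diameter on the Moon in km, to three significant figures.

D ≈ 4.73 km

The impactor-only factors (d, v, ρ_i) cancel in the ratio, leaving D_Moon/D_Callisto = (g_Moon/g_Callisto)^-0.18 · (ρ_t,Callisto/ρ_t,Moon)^0.352.
(1.62/1.24)^-0.18 = 1.306^-0.18 = 0.9531
(1400/2900)^0.352 = 0.4828^0.352 = 0.7739
Ratio = 0.9531 × 0.7739 = 0.7376
D_Moon = 0.7376 × 6.41 km = 4.73 km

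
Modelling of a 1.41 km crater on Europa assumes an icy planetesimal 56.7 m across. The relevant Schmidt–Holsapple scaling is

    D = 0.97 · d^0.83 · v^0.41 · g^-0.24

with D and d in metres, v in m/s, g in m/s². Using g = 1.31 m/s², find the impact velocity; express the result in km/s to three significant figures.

v ≈ 17.1 km/s

Rearranging for v: v = [D / (0.97 · 56.7^0.83 · 1.31^-0.24)]^(1/0.41).
D = 1410 m.
56.7^0.83 = 28.54
1.31^-0.24 = 0.9372
Denominator = 0.97 × 28.54 × 0.9372 = 25.95
D / 25.95 = 1410 / 25.95 = 54.34
v = 54.34^(1/0.41) = 54.34^2.439 = 17059 m/s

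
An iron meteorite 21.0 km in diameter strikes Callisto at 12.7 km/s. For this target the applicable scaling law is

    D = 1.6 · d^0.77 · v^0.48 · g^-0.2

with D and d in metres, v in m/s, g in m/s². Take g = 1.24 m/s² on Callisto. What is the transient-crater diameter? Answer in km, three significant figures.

D ≈ 304 km

In SI units: d = 21000 m, v = 12700 m/s.
d^0.77 = 21000^0.77 = 2129
v^0.48 = 12700^0.48 = 93.29
g^-0.2 = 1.24^-0.2 = 0.9579
D = 1.6 × 2129 × 93.29 × 0.9579 = 3.044 × 10^5 m
   = 304.4 km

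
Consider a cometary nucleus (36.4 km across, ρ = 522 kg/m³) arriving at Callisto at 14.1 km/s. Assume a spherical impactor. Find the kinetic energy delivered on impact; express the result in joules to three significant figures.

E ≈ 1.31 × 10^24 J

d = 36400 m; v = 14100 m/s.
Mass m = (π/6) ρ d³ = (π/6) × 522 × (36400)³ = 1.318 × 10^16 kg
E = ½ m v² = 0.5 × 1.318 × 10^16 × (14100)² = 1.310 × 10^24 J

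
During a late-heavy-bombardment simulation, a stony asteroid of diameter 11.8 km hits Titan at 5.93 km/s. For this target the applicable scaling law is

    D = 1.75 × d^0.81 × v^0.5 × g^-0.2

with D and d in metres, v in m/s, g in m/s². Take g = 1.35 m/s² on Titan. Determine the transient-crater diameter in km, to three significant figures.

D ≈ 252 km

In SI units: d = 11800 m, v = 5930 m/s.
d^0.81 = 11800^0.81 = 1987
v^0.5 = 5930^0.5 = 77.01
g^-0.2 = 1.35^-0.2 = 0.9417
D = 1.75 × 1987 × 77.01 × 0.9417 = 2.522 × 10^5 m
   = 252.2 km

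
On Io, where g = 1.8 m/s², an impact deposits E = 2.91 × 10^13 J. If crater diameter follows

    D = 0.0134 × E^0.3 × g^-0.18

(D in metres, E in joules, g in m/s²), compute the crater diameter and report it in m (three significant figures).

D ≈ 132 m

E^0.3 = (2.91 × 10^13)^0.3 = 1.094 × 10^4
g^-0.18 = 1.8^-0.18 = 0.8996
D = 0.0134 × 1.094 × 10^4 × 0.8996 = 131.9 m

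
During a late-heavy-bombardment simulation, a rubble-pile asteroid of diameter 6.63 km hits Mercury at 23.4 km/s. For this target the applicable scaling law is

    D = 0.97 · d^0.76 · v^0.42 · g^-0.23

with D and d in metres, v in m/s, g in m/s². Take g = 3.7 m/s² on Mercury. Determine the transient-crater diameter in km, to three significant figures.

D ≈ 39.4 km

In SI units: d = 6630 m, v = 23400 m/s.
d^0.76 = 6630^0.76 = 802.3
v^0.42 = 23400^0.42 = 68.40
g^-0.23 = 3.7^-0.23 = 0.7401
D = 0.97 × 802.3 × 68.40 × 0.7401 = 39396 m
   = 39.40 km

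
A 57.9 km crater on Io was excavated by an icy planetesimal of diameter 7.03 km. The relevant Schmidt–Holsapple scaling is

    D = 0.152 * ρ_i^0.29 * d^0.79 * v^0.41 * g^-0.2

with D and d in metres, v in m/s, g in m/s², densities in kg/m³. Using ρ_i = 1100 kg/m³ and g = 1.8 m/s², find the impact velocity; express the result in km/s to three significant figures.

Rearranging for v: v = [D / (0.152 · 1100^0.29 · 7030^0.79 · 1.8^-0.2)]^(1/0.41).
D = 57900 m.
1100^0.29 = 7.621
7030^0.79 = 1094
1.8^-0.2 = 0.8891
Denominator = 0.152 × 7.621 × 1094 × 0.8891 = 1127
D / 1127 = 57900 / 1127 = 51.38
v = 51.38^(1/0.41) = 51.38^2.439 = 14881 m/s

v ≈ 14.9 km/s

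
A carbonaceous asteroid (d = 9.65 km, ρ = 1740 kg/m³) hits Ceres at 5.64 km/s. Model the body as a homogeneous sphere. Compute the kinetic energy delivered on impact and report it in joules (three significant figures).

d = 9650 m; v = 5640 m/s.
Mass m = (π/6) ρ d³ = (π/6) × 1740 × (9650)³ = 8.187 × 10^14 kg
E = ½ m v² = 0.5 × 8.187 × 10^14 × (5640)² = 1.302 × 10^22 J

E ≈ 1.30 × 10^22 J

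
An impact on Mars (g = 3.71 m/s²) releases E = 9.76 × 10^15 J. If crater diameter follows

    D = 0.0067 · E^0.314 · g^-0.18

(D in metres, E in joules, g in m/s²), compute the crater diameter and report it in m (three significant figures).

E^0.314 = (9.76 × 10^15)^0.314 = 1.049 × 10^5
g^-0.18 = 3.71^-0.18 = 0.7898
D = 0.0067 × 1.049 × 10^5 × 0.7898 = 555.1 m

D ≈ 555 m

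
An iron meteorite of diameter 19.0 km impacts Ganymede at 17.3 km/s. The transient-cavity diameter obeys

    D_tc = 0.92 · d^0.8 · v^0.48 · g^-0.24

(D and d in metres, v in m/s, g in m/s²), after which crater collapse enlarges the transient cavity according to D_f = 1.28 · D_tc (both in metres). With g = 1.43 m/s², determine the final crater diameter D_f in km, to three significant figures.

D_f ≈ 310 km

In SI: d = 19000 m, v = 17300 m/s.
d^0.8 = 19000^0.8 = 2649
v^0.48 = 17300^0.48 = 108.2
g^-0.24 = 1.43^-0.24 = 0.9177
D_tc = 0.92 × 2649 × 108.2 × 0.9177 = 2.420 × 10^5 m
D_f = 1.28 × 2.420 × 10^5 = 3.098 × 10^5 m
     = 309.8 km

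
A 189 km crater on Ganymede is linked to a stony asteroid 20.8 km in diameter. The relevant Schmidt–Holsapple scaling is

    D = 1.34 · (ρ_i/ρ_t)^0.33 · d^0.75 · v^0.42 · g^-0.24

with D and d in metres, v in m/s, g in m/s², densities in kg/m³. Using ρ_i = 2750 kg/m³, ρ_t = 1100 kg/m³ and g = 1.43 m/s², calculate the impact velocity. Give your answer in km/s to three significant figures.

Rearranging for v: v = [D / (1.34 · (2750/1100)^0.33 · 20800^0.75 · 1.43^-0.24)]^(1/0.42).
D = 189000 m.
(2750/1100)^0.33 = 1.353
20800^0.75 = 1732
1.43^-0.24 = 0.9177
Denominator = 1.34 × 1.353 × 1732 × 0.9177 = 2882
D / 2882 = 189000 / 2882 = 65.58
v = 65.58^(1/0.42) = 65.58^2.381 = 21171 m/s

v ≈ 21.2 km/s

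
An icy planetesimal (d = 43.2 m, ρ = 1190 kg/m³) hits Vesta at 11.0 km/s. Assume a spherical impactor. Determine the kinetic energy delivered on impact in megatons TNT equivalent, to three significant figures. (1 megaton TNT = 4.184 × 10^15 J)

E ≈ 0.726 Mt TNT

v = 11000 m/s.
Mass m = (π/6) ρ d³ = (π/6) × 1190 × (43.2)³ = 5.023 × 10^7 kg
E = ½ m v² = 0.5 × 5.023 × 10^7 × (11000)² = 3.039 × 10^15 J
   = 3.039 × 10^15 / 4.184×10^15 = 0.7263 Mt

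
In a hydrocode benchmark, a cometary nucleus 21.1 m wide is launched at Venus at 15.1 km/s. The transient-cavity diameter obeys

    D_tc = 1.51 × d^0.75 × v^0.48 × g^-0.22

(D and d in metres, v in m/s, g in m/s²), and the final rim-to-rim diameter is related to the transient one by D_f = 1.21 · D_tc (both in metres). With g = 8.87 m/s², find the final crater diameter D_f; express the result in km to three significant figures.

v = 15100 m/s.
d^0.75 = 21.1^0.75 = 9.845
v^0.48 = 15100^0.48 = 101.4
g^-0.22 = 8.87^-0.22 = 0.6187
D_tc = 1.51 × 9.845 × 101.4 × 0.6187 = 932.6 m
D_f = 1.21 × 932.6 = 1128 m
     = 1.128 km

D_f ≈ 1.13 km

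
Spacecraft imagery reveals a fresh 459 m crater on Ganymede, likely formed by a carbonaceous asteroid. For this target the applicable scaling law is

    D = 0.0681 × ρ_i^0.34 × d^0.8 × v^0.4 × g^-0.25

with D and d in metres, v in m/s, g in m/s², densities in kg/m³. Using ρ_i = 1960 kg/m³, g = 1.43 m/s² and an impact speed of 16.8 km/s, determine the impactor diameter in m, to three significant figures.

d ≈ 21.0 m

Rearranging for d: d = [D / (0.0681 · 1960^0.34 · 16800^0.4 · 1.43^-0.25)]^(1/0.8).
1960^0.34 = 13.16
16800^0.4 = 48.99
1.43^-0.25 = 0.9145
Denominator = 0.0681 × 13.16 × 48.99 × 0.9145 = 40.15
D / 40.15 = 459 / 40.15 = 11.43
d = 11.43^(1/0.8) = 11.43^1.25 = 21.02 m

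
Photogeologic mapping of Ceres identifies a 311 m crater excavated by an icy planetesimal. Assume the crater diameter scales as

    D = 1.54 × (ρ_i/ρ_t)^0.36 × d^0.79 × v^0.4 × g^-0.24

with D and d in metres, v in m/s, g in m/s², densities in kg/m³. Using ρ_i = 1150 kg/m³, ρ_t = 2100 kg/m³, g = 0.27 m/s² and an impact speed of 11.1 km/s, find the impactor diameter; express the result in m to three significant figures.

d ≈ 6.55 m

Rearranging for d: d = [D / (1.54 · (1150/2100)^0.36 · 11100^0.4 · 0.27^-0.24)]^(1/0.79).
(1150/2100)^0.36 = 0.8051
11100^0.4 = 41.51
0.27^-0.24 = 1.369
Denominator = 1.54 × 0.8051 × 41.51 × 1.369 = 70.46
D / 70.46 = 311 / 70.46 = 4.414
d = 4.414^(1/0.79) = 4.414^1.2658 = 6.550 m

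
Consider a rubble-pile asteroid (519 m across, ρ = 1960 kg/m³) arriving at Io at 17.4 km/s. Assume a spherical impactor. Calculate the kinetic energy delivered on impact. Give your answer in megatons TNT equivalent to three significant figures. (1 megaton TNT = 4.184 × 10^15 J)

E ≈ 5190 Mt TNT

v = 17400 m/s.
Mass m = (π/6) ρ d³ = (π/6) × 1960 × (519)³ = 1.435 × 10^11 kg
E = ½ m v² = 0.5 × 1.435 × 10^11 × (17400)² = 2.172 × 10^19 J
   = 2.172 × 10^19 / 4.184×10^15 = 5191 Mt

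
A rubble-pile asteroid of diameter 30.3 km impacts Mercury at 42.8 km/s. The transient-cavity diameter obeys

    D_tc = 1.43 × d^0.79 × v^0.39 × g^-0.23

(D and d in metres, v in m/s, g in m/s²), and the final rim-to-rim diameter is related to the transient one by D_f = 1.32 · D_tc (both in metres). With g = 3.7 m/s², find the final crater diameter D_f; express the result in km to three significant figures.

In SI: d = 30300 m, v = 42800 m/s.
d^0.79 = 30300^0.79 = 3470
v^0.39 = 42800^0.39 = 64.01
g^-0.23 = 3.7^-0.23 = 0.7401
D_tc = 1.43 × 3470 × 64.01 × 0.7401 = 2.351 × 10^5 m
D_f = 1.32 × 2.351 × 10^5 = 3.103 × 10^5 m
     = 310.3 km

D_f ≈ 310 km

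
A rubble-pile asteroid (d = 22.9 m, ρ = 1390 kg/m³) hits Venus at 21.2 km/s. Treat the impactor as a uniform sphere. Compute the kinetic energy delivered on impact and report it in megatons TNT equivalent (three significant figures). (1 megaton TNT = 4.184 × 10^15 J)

v = 21200 m/s.
Mass m = (π/6) ρ d³ = (π/6) × 1390 × (22.9)³ = 8.740 × 10^6 kg
E = ½ m v² = 0.5 × 8.740 × 10^6 × (21200)² = 1.964 × 10^15 J
   = 1.964 × 10^15 / 4.184×10^15 = 0.4694 Mt

E ≈ 0.469 Mt TNT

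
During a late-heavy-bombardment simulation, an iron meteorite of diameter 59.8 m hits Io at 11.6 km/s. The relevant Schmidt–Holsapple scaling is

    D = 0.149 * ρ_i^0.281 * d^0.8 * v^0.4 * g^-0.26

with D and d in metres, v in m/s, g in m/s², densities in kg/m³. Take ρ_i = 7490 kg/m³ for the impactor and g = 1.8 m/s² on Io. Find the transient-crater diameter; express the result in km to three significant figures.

In SI units: v = 11600 m/s.
ρ_i^0.281 = 7490^0.281 = 12.27
d^0.8 = 59.8^0.8 = 26.39
v^0.4 = 11600^0.4 = 42.25
g^-0.26 = 1.8^-0.26 = 0.8583
D = 0.149 × 12.27 × 26.39 × 42.25 × 0.8583 = 1750 m
   = 1.750 km

D ≈ 1.75 km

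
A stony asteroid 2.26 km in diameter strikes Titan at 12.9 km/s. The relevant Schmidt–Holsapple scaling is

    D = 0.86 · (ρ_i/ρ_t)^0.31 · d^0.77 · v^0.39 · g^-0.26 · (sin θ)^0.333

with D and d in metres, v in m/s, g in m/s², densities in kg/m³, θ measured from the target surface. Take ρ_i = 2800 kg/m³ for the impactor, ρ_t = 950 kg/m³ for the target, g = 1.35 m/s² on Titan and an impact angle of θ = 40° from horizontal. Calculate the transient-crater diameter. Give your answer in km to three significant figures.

D ≈ 14.7 km

In SI units: d = 2260 m, v = 12900 m/s.
(ρ_i/ρ_t)^0.31 = (2800/950)^0.31 = 1.398
d^0.77 = 2260^0.77 = 382.5
v^0.39 = 12900^0.39 = 40.10
g^-0.26 = 1.35^-0.26 = 0.9249
(sin 40°)^0.333 = 0.6428^0.333 = 0.8632
D = 0.86 × 1.398 × 382.5 × 40.10 × 0.9249 × 0.8632 = 14723 m
   = 14.72 km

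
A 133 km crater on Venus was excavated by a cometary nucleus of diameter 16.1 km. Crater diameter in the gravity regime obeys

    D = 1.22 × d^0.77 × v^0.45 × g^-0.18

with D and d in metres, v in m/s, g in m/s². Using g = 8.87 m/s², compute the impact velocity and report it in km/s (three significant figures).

Rearranging for v: v = [D / (1.22 · 16100^0.77 · 8.87^-0.18)]^(1/0.45).
D = 133000 m.
16100^0.77 = 1735
8.87^-0.18 = 0.6751
Denominator = 1.22 × 1735 × 0.6751 = 1429
D / 1429 = 133000 / 1429 = 93.07
v = 93.07^(1/0.45) = 93.07^2.2222 = 23719 m/s

v ≈ 23.7 km/s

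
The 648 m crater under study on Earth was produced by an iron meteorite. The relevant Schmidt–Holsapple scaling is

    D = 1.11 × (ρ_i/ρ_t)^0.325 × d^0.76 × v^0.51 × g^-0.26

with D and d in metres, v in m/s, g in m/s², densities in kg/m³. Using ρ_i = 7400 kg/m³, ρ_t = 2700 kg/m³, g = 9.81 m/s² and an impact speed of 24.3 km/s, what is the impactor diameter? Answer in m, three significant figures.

Rearranging for d: d = [D / (1.11 · (7400/2700)^0.325 · 24300^0.51 · 9.81^-0.26)]^(1/0.76).
(7400/2700)^0.325 = 1.388
24300^0.51 = 172.4
9.81^-0.26 = 0.5523
Denominator = 1.11 × 1.388 × 172.4 × 0.5523 = 146.7
D / 146.7 = 648 / 146.7 = 4.417
d = 4.417^(1/0.76) = 4.417^1.3158 = 7.061 m

d ≈ 7.06 m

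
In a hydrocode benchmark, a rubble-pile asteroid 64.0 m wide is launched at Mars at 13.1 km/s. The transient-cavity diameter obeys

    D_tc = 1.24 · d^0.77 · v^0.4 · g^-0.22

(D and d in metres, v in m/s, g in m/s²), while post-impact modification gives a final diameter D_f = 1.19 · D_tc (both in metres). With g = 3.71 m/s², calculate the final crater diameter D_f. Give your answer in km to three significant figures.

D_f ≈ 1.21 km

v = 13100 m/s.
d^0.77 = 64^0.77 = 24.59
v^0.4 = 13100^0.4 = 44.35
g^-0.22 = 3.71^-0.22 = 0.7494
D_tc = 1.24 × 24.59 × 44.35 × 0.7494 = 1013 m
D_f = 1.19 × 1013 = 1205 m
     = 1.205 km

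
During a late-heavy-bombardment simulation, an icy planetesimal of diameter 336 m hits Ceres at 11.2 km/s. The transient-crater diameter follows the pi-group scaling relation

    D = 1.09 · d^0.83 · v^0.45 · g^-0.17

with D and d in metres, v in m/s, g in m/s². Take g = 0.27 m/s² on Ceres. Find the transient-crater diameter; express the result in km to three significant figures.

In SI units: v = 11200 m/s.
d^0.83 = 336^0.83 = 125.0
v^0.45 = 11200^0.45 = 66.40
g^-0.17 = 0.27^-0.17 = 1.249
D = 1.09 × 125.0 × 66.40 × 1.249 = 11300 m
   = 11.30 km

D ≈ 11.3 km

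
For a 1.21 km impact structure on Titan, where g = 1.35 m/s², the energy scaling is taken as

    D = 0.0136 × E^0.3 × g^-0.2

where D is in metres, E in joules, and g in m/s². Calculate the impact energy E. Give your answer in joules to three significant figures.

Rearranging: E = [D / (0.0136 · g^-0.2)]^(1/0.3).
D = 1210 m.
g^-0.2 = 1.35^-0.2 = 0.9417
D / (0.0136 × 0.9417) = 1210 / (0.01281) = 9.446 × 10^4
E = (9.446 × 10^4)^3.3333 = 3.837 × 10^16 J

E ≈ 3.84 × 10^16 J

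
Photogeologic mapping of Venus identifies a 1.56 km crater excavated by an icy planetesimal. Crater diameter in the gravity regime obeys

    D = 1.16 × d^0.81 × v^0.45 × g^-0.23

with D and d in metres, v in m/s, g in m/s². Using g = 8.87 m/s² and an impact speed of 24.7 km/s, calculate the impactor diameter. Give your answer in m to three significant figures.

Rearranging for d: d = [D / (1.16 · 24700^0.45 · 8.87^-0.23)]^(1/0.81).
D = 1560 m.
24700^0.45 = 94.78
8.87^-0.23 = 0.6053
Denominator = 1.16 × 94.78 × 0.6053 = 66.55
D / 66.55 = 1560 / 66.55 = 23.44
d = 23.44^(1/0.81) = 23.44^1.2346 = 49.13 m

d ≈ 49.1 m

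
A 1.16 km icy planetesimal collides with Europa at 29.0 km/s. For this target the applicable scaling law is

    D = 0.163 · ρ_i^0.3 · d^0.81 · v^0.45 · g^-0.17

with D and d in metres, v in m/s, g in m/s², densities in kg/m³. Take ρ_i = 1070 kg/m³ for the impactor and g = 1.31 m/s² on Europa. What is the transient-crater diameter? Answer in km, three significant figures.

In SI units: d = 1160 m, v = 29000 m/s.
ρ_i^0.3 = 1070^0.3 = 8.106
d^0.81 = 1160^0.81 = 303.5
v^0.45 = 29000^0.45 = 101.9
g^-0.17 = 1.31^-0.17 = 0.9551
D = 0.163 × 8.106 × 303.5 × 101.9 × 0.9551 = 39028 m
   = 39.03 km

D ≈ 39.0 km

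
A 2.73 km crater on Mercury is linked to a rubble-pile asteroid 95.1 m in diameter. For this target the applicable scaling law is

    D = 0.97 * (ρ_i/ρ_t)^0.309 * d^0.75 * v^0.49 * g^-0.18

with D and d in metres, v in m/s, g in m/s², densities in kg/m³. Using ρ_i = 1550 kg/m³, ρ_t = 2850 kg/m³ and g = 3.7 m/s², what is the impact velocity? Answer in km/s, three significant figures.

Rearranging for v: v = [D / (0.97 · (1550/2850)^0.309 · 95.1^0.75 · 3.7^-0.18)]^(1/0.49).
D = 2730 m.
(1550/2850)^0.309 = 0.8284
95.1^0.75 = 30.45
3.7^-0.18 = 0.7902
Denominator = 0.97 × 0.8284 × 30.45 × 0.7902 = 19.33
D / 19.33 = 2730 / 19.33 = 141.2
v = 141.2^(1/0.49) = 141.2^2.0408 = 24400 m/s

v ≈ 24.4 km/s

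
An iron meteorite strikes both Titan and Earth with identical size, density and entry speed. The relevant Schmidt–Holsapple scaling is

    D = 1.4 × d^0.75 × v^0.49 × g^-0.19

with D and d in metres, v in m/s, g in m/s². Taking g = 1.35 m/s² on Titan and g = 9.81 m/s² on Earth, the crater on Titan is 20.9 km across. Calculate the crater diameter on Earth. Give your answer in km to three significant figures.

All impactor-dependent factors cancel in the ratio, leaving D_Earth/D_Titan = (g_Earth/g_Titan)^-0.19.
(9.81/1.35)^-0.19 = 7.267^-0.19 = 0.6860
D_Earth = 0.6860 × 20.9 km = 14.3 km

D ≈ 14.3 km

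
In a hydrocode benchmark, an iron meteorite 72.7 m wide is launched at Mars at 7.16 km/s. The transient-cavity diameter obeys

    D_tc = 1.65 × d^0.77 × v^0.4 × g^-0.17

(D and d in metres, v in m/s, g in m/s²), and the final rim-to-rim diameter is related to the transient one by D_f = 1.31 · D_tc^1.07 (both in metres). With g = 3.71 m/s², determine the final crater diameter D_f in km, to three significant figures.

v = 7160 m/s.
d^0.77 = 72.7^0.77 = 27.13
v^0.4 = 7160^0.4 = 34.83
g^-0.17 = 3.71^-0.17 = 0.8002
D_tc = 1.65 × 27.13 × 34.83 × 0.8002 = 1248 m
D_f = 1.31 × (1248)^1.07 = 2693 m
     = 2.693 km

D_f ≈ 2.69 km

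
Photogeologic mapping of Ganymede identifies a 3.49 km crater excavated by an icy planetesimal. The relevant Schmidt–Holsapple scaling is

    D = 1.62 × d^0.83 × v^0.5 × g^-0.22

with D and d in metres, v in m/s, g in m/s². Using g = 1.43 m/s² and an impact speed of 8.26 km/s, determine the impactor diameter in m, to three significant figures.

Rearranging for d: d = [D / (1.62 · 8260^0.5 · 1.43^-0.22)]^(1/0.83).
D = 3490 m.
8260^0.5 = 90.88
1.43^-0.22 = 0.9243
Denominator = 1.62 × 90.88 × 0.9243 = 136.1
D / 136.1 = 3490 / 136.1 = 25.64
d = 25.64^(1/0.83) = 25.64^1.2048 = 49.83 m

d ≈ 49.8 m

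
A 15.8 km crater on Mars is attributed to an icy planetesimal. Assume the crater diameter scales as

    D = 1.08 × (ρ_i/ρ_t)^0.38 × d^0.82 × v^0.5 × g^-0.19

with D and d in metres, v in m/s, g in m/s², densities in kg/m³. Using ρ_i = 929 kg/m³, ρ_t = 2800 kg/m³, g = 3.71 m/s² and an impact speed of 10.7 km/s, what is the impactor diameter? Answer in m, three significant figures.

d ≈ 948 m

Rearranging for d: d = [D / (1.08 · (929/2800)^0.38 · 10700^0.5 · 3.71^-0.19)]^(1/0.82).
D = 15800 m.
(929/2800)^0.38 = 0.6575
10700^0.5 = 103.4
3.71^-0.19 = 0.7795
Denominator = 1.08 × 0.6575 × 103.4 × 0.7795 = 57.23
D / 57.23 = 15800 / 57.23 = 276.1
d = 276.1^(1/0.82) = 276.1^1.2195 = 948.2 m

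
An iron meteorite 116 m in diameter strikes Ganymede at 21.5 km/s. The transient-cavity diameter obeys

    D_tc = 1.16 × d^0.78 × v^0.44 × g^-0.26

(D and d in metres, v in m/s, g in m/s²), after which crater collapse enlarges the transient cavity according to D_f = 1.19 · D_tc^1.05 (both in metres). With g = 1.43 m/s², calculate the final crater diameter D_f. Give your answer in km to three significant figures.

D_f ≈ 6.21 km

v = 21500 m/s.
d^0.78 = 116^0.78 = 40.76
v^0.44 = 21500^0.44 = 80.59
g^-0.26 = 1.43^-0.26 = 0.9112
D_tc = 1.16 × 40.76 × 80.59 × 0.9112 = 3472 m
D_f = 1.19 × (3472)^1.05 = 6211 m
     = 6.211 km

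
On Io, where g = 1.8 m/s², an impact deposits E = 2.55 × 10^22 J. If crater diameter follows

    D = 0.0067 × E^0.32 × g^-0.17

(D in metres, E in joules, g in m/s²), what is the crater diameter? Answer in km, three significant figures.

D ≈ 89.7 km

E^0.32 = (2.55 × 10^22)^0.32 = 1.479 × 10^7
g^-0.17 = 1.8^-0.17 = 0.9049
D = 0.0067 × 1.479 × 10^7 × 0.9049 = 89669 m
   = 89.67 km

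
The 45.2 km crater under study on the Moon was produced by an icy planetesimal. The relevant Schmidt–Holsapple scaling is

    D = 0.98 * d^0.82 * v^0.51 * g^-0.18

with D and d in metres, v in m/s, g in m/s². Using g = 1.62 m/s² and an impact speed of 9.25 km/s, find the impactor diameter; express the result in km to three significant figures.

Rearranging for d: d = [D / (0.98 · 9250^0.51 · 1.62^-0.18)]^(1/0.82).
D = 45200 m.
9250^0.51 = 105.4
1.62^-0.18 = 0.9168
Denominator = 0.98 × 105.4 × 0.9168 = 94.70
D / 94.70 = 45200 / 94.70 = 477.3
d = 477.3^(1/0.82) = 477.3^1.2195 = 1848 m

d ≈ 1.85 km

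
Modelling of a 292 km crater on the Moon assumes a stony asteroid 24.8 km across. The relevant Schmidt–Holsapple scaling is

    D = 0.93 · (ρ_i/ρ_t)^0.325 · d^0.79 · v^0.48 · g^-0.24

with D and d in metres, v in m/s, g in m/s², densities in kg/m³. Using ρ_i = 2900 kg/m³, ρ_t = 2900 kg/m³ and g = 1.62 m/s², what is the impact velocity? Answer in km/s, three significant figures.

Rearranging for v: v = [D / (0.93 · (2900/2900)^0.325 · 24800^0.79 · 1.62^-0.24)]^(1/0.48).
D = 292000 m.
(2900/2900)^0.325 = 1.000
24800^0.79 = 2962
1.62^-0.24 = 0.8907
Denominator = 0.93 × 1.000 × 2962 × 0.8907 = 2454
D / 2454 = 292000 / 2454 = 119.0
v = 119.0^(1/0.48) = 119.0^2.0833 = 21086 m/s

v ≈ 21.1 km/s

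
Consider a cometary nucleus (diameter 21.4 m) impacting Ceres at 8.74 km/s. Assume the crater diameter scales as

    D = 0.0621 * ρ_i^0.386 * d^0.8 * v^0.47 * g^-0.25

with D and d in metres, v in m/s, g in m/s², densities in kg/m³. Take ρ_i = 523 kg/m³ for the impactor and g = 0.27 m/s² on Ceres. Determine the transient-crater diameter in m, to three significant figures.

D ≈ 797 m

In SI units: v = 8740 m/s.
ρ_i^0.386 = 523^0.386 = 11.20
d^0.8 = 21.4^0.8 = 11.60
v^0.47 = 8740^0.47 = 71.20
g^-0.25 = 0.27^-0.25 = 1.387
D = 0.0621 × 11.20 × 11.60 × 71.20 × 1.387 = 796.8 m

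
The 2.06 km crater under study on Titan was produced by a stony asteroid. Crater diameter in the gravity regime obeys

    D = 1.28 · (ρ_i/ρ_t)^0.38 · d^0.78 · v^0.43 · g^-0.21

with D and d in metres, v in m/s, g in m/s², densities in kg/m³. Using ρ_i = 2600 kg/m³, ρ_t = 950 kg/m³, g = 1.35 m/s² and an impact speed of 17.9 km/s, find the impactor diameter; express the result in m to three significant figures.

Rearranging for d: d = [D / (1.28 · (2600/950)^0.38 · 17900^0.43 · 1.35^-0.21)]^(1/0.78).
D = 2060 m.
(2600/950)^0.38 = 1.466
17900^0.43 = 67.41
1.35^-0.21 = 0.9389
Denominator = 1.28 × 1.466 × 67.41 × 0.9389 = 118.8
D / 118.8 = 2060 / 118.8 = 17.34
d = 17.34^(1/0.78) = 17.34^1.2821 = 38.78 m

d ≈ 38.8 m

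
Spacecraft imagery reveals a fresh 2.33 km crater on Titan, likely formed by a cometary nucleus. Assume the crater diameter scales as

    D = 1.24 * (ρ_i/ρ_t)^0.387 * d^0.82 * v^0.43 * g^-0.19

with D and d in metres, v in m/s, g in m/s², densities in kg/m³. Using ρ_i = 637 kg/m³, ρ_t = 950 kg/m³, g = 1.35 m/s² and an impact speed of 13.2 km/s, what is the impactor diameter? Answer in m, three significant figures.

Rearranging for d: d = [D / (1.24 · (637/950)^0.387 · 13200^0.43 · 1.35^-0.19)]^(1/0.82).
D = 2330 m.
(637/950)^0.387 = 0.8567
13200^0.43 = 59.14
1.35^-0.19 = 0.9446
Denominator = 1.24 × 0.8567 × 59.14 × 0.9446 = 59.34
D / 59.34 = 2330 / 59.34 = 39.27
d = 39.27^(1/0.82) = 39.27^1.2195 = 87.89 m

d ≈ 87.9 m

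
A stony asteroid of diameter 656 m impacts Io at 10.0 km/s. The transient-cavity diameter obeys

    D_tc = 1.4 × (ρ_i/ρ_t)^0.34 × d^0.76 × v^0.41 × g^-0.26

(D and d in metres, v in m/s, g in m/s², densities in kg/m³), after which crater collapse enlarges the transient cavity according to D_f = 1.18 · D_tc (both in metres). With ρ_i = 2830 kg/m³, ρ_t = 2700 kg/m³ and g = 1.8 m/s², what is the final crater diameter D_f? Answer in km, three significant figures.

v = 10000 m/s.
(ρ_i/ρ_t)^0.34 = (2830/2700)^0.34 = 1.016
d^0.76 = 656^0.76 = 138.3
v^0.41 = 10000^0.41 = 43.65
g^-0.26 = 1.8^-0.26 = 0.8583
D_tc = 1.4 × 1.016 × 138.3 × 43.65 × 0.8583 = 7370 m
D_f = 1.18 × 7370 = 8697 m
     = 8.697 km

D_f ≈ 8.70 km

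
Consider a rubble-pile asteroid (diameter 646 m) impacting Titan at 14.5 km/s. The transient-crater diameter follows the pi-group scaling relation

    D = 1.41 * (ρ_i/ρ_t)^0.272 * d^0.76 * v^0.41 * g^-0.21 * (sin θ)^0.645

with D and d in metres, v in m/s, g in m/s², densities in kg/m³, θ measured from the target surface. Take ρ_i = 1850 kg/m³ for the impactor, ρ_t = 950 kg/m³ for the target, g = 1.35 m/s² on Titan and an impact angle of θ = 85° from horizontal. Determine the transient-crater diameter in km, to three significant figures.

In SI units: v = 14500 m/s.
(ρ_i/ρ_t)^0.272 = (1850/950)^0.272 = 1.199
d^0.76 = 646^0.76 = 136.7
v^0.41 = 14500^0.41 = 50.83
g^-0.21 = 1.35^-0.21 = 0.9389
(sin 85°)^0.645 = 0.9962^0.645 = 0.9975
D = 1.41 × 1.199 × 136.7 × 50.83 × 0.9389 × 0.9975 = 11002 m
   = 11.00 km

D ≈ 11.0 km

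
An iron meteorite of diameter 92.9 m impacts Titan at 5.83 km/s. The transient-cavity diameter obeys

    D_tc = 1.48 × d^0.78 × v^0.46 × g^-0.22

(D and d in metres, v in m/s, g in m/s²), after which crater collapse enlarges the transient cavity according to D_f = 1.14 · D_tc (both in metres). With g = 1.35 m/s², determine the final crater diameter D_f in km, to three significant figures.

v = 5830 m/s.
d^0.78 = 92.9^0.78 = 34.28
v^0.46 = 5830^0.46 = 53.98
g^-0.22 = 1.35^-0.22 = 0.9361
D_tc = 1.48 × 34.28 × 53.98 × 0.9361 = 2564 m
D_f = 1.14 × 2564 = 2923 m
     = 2.923 km

D_f ≈ 2.92 km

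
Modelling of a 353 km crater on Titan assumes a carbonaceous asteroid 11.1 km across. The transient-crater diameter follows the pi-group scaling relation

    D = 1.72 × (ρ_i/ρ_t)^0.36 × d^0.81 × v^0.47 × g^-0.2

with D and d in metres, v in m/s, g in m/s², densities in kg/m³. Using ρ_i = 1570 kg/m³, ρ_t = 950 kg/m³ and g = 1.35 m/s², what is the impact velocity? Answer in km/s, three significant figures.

v ≈ 16.6 km/s

Rearranging for v: v = [D / (1.72 · (1570/950)^0.36 · 11100^0.81 · 1.35^-0.2)]^(1/0.47).
D = 353000 m.
(1570/950)^0.36 = 1.198
11100^0.81 = 1891
1.35^-0.2 = 0.9417
Denominator = 1.72 × 1.198 × 1891 × 0.9417 = 3669
D / 3669 = 353000 / 3669 = 96.21
v = 96.21^(1/0.47) = 96.21^2.1277 = 16584 m/s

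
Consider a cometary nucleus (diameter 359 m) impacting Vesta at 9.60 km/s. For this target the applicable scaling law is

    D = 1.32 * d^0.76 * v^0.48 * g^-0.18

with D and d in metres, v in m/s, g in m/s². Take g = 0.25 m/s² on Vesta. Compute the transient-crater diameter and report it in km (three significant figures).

D ≈ 12.1 km

In SI units: v = 9600 m/s.
d^0.76 = 359^0.76 = 87.47
v^0.48 = 9600^0.48 = 81.56
g^-0.18 = 0.25^-0.18 = 1.283
D = 1.32 × 87.47 × 81.56 × 1.283 = 12082 m
   = 12.08 km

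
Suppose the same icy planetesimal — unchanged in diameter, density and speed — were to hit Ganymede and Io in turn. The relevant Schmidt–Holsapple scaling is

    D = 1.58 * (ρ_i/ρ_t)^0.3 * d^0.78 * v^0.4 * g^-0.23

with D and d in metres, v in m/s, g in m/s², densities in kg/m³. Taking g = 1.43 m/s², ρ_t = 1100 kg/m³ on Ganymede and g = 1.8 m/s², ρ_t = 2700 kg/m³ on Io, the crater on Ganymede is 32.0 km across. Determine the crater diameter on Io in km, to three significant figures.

The impactor-only factors (d, v, ρ_i) cancel in the ratio, leaving D_Io/D_Ganymede = (g_Io/g_Ganymede)^-0.23 · (ρ_t,Ganymede/ρ_t,Io)^0.3.
(1.8/1.43)^-0.23 = 1.259^-0.23 = 0.9484
(1100/2700)^0.3 = 0.4074^0.3 = 0.7638
Ratio = 0.9484 × 0.7638 = 0.7244
D_Io = 0.7244 × 32.0 km = 23.2 km

D ≈ 23.2 km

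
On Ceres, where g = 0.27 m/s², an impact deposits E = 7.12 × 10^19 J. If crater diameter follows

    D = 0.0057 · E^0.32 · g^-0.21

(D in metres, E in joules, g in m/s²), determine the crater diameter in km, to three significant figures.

D ≈ 16.9 km

E^0.32 = (7.12 × 10^19)^0.32 = 2.253 × 10^6
g^-0.21 = 0.27^-0.21 = 1.316
D = 0.0057 × 2.253 × 10^6 × 1.316 = 16900 m
   = 16.90 km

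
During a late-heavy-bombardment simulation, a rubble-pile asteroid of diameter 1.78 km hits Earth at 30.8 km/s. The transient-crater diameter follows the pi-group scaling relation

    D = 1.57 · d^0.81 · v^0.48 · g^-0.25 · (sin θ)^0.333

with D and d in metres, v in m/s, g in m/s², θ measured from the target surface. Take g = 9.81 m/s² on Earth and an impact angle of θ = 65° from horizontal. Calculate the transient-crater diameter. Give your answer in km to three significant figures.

In SI units: d = 1780 m, v = 30800 m/s.
d^0.81 = 1780^0.81 = 429.4
v^0.48 = 30800^0.48 = 142.7
g^-0.25 = 9.81^-0.25 = 0.5650
(sin 65°)^0.333 = 0.9063^0.333 = 0.9678
D = 1.57 × 429.4 × 142.7 × 0.5650 × 0.9678 = 52604 m
   = 52.60 km

D ≈ 52.6 km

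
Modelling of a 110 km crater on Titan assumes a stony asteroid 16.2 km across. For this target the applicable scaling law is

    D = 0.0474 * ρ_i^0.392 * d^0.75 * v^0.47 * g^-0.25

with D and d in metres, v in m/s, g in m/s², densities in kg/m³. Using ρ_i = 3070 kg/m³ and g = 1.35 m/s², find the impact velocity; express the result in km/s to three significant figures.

Rearranging for v: v = [D / (0.0474 · 3070^0.392 · 16200^0.75 · 1.35^-0.25)]^(1/0.47).
D = 110000 m.
3070^0.392 = 23.28
16200^0.75 = 1436
1.35^-0.25 = 0.9277
Denominator = 0.0474 × 23.28 × 1436 × 0.9277 = 1470
D / 1470 = 110000 / 1470 = 74.83
v = 74.83^(1/0.47) = 74.83^2.1277 = 9716 m/s

v ≈ 9.72 km/s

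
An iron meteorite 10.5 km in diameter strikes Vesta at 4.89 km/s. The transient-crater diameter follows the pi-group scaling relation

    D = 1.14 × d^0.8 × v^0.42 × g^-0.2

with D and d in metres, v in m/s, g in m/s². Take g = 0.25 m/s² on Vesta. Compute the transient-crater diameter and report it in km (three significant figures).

In SI units: d = 10500 m, v = 4890 m/s.
d^0.8 = 10500^0.8 = 1648
v^0.42 = 4890^0.42 = 35.44
g^-0.2 = 0.25^-0.2 = 1.320
D = 1.14 × 1648 × 35.44 × 1.320 = 87888 m
   = 87.89 km

D ≈ 87.9 km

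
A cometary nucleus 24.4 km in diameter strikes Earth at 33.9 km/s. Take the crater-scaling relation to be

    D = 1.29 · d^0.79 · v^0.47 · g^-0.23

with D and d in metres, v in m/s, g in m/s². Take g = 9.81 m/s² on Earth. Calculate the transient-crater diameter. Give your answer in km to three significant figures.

D ≈ 300 km

In SI units: d = 24400 m, v = 33900 m/s.
d^0.79 = 24400^0.79 = 2924
v^0.47 = 33900^0.47 = 134.6
g^-0.23 = 9.81^-0.23 = 0.5914
D = 1.29 × 2924 × 134.6 × 0.5914 = 3.003 × 10^5 m
   = 300.3 km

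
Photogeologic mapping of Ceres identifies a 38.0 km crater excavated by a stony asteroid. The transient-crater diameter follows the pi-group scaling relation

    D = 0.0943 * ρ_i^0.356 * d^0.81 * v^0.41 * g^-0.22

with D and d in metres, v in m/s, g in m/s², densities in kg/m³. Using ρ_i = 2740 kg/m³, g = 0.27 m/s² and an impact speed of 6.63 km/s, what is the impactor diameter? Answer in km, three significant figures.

d ≈ 2.09 km

Rearranging for d: d = [D / (0.0943 · 2740^0.356 · 6630^0.41 · 0.27^-0.22)]^(1/0.81).
D = 38000 m.
2740^0.356 = 16.74
6630^0.41 = 36.88
0.27^-0.22 = 1.334
Denominator = 0.0943 × 16.74 × 36.88 × 1.334 = 77.66
D / 77.66 = 38000 / 77.66 = 489.3
d = 489.3^(1/0.81) = 489.3^1.2346 = 2092 m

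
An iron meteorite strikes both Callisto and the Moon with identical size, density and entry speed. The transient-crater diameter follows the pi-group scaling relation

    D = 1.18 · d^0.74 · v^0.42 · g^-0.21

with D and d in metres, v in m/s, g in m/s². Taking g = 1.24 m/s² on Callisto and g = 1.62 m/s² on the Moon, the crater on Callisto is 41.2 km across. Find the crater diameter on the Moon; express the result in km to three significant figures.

D ≈ 39.0 km

All impactor-dependent factors cancel in the ratio, leaving D_Moon/D_Callisto = (g_Moon/g_Callisto)^-0.21.
(1.62/1.24)^-0.21 = 1.306^-0.21 = 0.9455
D_Moon = 0.9455 × 41.2 km = 39.0 km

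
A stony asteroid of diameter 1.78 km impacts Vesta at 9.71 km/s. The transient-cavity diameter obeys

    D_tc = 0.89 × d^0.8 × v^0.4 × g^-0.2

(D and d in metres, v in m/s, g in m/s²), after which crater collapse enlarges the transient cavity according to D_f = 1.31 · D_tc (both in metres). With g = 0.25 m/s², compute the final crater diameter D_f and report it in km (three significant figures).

In SI: d = 1780 m, v = 9710 m/s.
d^0.8 = 1780^0.8 = 398.4
v^0.4 = 9710^0.4 = 39.34
g^-0.2 = 0.25^-0.2 = 1.320
D_tc = 0.89 × 398.4 × 39.34 × 1.320 = 18410 m
D_f = 1.31 × 18410 = 24117 m
     = 24.12 km

D_f ≈ 24.1 km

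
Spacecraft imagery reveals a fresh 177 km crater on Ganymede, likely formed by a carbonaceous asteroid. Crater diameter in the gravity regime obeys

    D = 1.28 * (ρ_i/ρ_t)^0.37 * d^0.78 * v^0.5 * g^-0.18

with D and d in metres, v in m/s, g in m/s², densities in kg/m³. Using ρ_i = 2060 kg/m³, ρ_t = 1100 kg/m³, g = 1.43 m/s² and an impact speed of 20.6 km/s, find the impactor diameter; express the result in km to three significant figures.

d ≈ 5.40 km

Rearranging for d: d = [D / (1.28 · (2060/1100)^0.37 · 20600^0.5 · 1.43^-0.18)]^(1/0.78).
D = 177000 m.
(2060/1100)^0.37 = 1.261
20600^0.5 = 143.5
1.43^-0.18 = 0.9376
Denominator = 1.28 × 1.261 × 143.5 × 0.9376 = 217.2
D / 217.2 = 177000 / 217.2 = 814.9
d = 814.9^(1/0.78) = 814.9^1.2821 = 5399 m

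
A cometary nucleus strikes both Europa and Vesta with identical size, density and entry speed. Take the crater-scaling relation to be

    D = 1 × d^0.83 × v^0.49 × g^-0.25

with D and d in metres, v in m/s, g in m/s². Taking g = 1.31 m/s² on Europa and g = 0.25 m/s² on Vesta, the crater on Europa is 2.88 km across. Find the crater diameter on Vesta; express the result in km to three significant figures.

All impactor-dependent factors cancel in the ratio, leaving D_Vesta/D_Europa = (g_Vesta/g_Europa)^-0.25.
(0.25/1.31)^-0.25 = 0.1908^-0.25 = 1.513
D_Vesta = 1.513 × 2.88 km = 4.36 km

D ≈ 4.36 km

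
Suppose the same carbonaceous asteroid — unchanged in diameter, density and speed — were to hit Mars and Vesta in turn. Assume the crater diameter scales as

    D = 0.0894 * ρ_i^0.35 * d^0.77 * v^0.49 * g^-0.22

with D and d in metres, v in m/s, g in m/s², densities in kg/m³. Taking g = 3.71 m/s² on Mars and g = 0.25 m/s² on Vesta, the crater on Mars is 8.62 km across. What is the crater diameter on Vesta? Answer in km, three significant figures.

D ≈ 15.6 km

All impactor-dependent factors cancel in the ratio, leaving D_Vesta/D_Mars = (g_Vesta/g_Mars)^-0.22.
(0.25/3.71)^-0.22 = 0.06739^-0.22 = 1.810
D_Vesta = 1.810 × 8.62 km = 15.6 km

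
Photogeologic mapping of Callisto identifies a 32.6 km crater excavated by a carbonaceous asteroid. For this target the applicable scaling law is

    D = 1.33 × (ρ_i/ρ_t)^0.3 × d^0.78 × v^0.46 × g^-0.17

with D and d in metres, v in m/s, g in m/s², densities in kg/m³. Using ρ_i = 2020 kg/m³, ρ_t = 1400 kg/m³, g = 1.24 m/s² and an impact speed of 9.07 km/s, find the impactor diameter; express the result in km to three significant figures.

Rearranging for d: d = [D / (1.33 · (2020/1400)^0.3 · 9070^0.46 · 1.24^-0.17)]^(1/0.78).
D = 32600 m.
(2020/1400)^0.3 = 1.116
9070^0.46 = 66.15
1.24^-0.17 = 0.9641
Denominator = 1.33 × 1.116 × 66.15 × 0.9641 = 94.66
D / 94.66 = 32600 / 94.66 = 344.4
d = 344.4^(1/0.78) = 344.4^1.2821 = 1790 m

d ≈ 1.79 km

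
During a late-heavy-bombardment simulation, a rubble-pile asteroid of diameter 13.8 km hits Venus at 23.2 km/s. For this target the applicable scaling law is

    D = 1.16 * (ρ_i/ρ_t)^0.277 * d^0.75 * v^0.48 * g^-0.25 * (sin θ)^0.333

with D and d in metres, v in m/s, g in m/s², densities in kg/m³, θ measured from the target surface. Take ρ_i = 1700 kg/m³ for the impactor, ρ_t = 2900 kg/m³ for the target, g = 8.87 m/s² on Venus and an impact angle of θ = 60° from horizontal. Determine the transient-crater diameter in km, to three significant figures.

D ≈ 87.7 km

In SI units: d = 13800 m, v = 23200 m/s.
(ρ_i/ρ_t)^0.277 = (1700/2900)^0.277 = 0.8625
d^0.75 = 13800^0.75 = 1273
v^0.48 = 23200^0.48 = 124.6
g^-0.25 = 8.87^-0.25 = 0.5795
(sin 60°)^0.333 = 0.8660^0.333 = 0.9532
D = 1.16 × 0.8625 × 1273 × 124.6 × 0.5795 × 0.9532 = 87660 m
   = 87.66 km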